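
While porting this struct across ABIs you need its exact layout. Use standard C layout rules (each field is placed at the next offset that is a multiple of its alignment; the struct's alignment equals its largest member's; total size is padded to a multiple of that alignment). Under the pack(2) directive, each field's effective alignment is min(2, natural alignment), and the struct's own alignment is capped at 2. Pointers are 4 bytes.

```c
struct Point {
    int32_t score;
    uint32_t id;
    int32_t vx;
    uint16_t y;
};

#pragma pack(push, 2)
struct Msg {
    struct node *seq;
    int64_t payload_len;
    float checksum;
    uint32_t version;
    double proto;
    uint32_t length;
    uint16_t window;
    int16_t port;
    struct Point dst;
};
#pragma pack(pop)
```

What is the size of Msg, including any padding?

Point: 0..4  score  (4B, 4-aligned); 4..8  id  (4B, 4-aligned); 8..12  vx  (4B, 4-aligned); 12..14  y  (2B, 2-aligned); 14..16  -- tail padding (2B); sizeof = 16, alignof = 4
0..4  seq  (4B, 2-aligned)
4..12  payload_len  (8B, 2-aligned)
12..16  checksum  (4B, 2-aligned)
16..20  version  (4B, 2-aligned)
20..28  proto  (8B, 2-aligned)
28..32  length  (4B, 2-aligned)
32..34  window  (2B, 2-aligned)
34..36  port  (2B, 2-aligned)
36..52  dst  (16B, 2-aligned)
sizeof = 52, alignof = 2

52 bytes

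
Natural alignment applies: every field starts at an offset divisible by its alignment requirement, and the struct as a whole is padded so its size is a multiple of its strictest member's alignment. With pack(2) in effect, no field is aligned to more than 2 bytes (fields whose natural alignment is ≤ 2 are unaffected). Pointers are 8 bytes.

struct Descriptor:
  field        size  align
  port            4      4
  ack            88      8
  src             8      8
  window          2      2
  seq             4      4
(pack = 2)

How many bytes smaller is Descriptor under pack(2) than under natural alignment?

natural layout:
  port at 0 (size 4, align 4) → ends 4
  pad 4 to align 8 for ack
  ack at 8 (size 88, align 8) → ends 96
  src at 96 (size 8, align 8) → ends 104
  window at 104 (size 2, align 2) → ends 106
  pad 2 to align 4 for seq
  seq at 108 (size 4, align 4) → ends 112
  total 112 bytes, alignment 8
packed(2) layout:
  port at 0 (size 4, align 2) → ends 4
  ack at 4 (size 88, align 2) → ends 92
  src at 92 (size 8, align 2) → ends 100
  window at 100 (size 2, align 2) → ends 102
  seq at 102 (size 4, align 2) → ends 106
  total 106 bytes, alignment 2
112 − 106 = 6

6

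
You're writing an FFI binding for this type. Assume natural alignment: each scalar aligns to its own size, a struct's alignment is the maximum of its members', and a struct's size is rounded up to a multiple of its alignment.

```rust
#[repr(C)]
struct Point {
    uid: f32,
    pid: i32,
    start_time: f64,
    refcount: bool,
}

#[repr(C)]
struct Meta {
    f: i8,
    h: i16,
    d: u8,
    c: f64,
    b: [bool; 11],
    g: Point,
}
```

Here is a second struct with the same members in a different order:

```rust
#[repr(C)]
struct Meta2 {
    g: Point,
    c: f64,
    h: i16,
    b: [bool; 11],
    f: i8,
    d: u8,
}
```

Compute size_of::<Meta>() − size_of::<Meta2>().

8

Point: 0..4  uid  (4B, 4-aligned); 4..8  pid  (4B, 4-aligned); 8..16  start_time  (8B, 8-aligned); 16..17  refcount  (1B, 1-aligned); 17..24  -- tail padding (7B); sizeof = 24, alignof = 8
0..1  f  (1B, 1-aligned)
1..2  -- padding (1B)
2..4  h  (2B, 2-aligned)
4..5  d  (1B, 1-aligned)
5..8  -- padding (3B)
8..16  c  (8B, 8-aligned)
16..27  b  (11B, 1-aligned)
27..32  -- padding (5B)
32..56  g  (24B, 8-aligned)
sizeof = 56, alignof = 8
— Meta2 —
0..24  g  (24B, 8-aligned)
24..32  c  (8B, 8-aligned)
32..34  h  (2B, 2-aligned)
34..45  b  (11B, 1-aligned)
45..46  f  (1B, 1-aligned)
46..47  d  (1B, 1-aligned)
47..48  -- tail padding (1B)
sizeof = 48, alignof = 8
56 − 48 = 8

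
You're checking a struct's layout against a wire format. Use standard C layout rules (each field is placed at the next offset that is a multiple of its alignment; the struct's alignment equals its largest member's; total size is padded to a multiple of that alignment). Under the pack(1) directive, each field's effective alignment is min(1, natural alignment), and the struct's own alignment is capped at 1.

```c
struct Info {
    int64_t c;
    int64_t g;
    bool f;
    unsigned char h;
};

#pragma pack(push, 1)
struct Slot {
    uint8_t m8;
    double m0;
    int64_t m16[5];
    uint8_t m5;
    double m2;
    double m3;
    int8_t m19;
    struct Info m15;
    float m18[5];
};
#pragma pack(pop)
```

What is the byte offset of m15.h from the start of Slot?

Info: @0: c [8B, align 8] → 8; @8: g [8B, align 8] → 16; @16: f [1B, align 1] → 17; @17: h [1B, align 1] → 18; +6 tail pad (align 8); size 24, align 8
@0: m8 [1B, align 1] → 1
@1: m0 [8B, align 1] → 9
@9: m16 [40B, align 1] → 49
@49: m5 [1B, align 1] → 50
@50: m2 [8B, align 1] → 58
@58: m3 [8B, align 1] → 66
@66: m19 [1B, align 1] → 67
@67: m15 [24B, align 1] → 91
within Info: h at 17
67 + 17 = 84

84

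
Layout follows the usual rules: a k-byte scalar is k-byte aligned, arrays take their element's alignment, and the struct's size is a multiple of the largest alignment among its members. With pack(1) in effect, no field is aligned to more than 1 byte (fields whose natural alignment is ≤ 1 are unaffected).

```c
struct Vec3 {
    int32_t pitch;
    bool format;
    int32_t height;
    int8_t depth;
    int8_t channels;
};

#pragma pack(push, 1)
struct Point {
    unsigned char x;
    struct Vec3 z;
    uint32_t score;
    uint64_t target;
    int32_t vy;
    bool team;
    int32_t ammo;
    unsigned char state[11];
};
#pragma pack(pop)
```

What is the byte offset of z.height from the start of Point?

9

Vec3: 0..4  pitch  (4B, 4-aligned); 4..5  format  (1B, 1-aligned); 5..8  -- padding (3B); 8..12  height  (4B, 4-aligned); 12..13  depth  (1B, 1-aligned); 13..14  channels  (1B, 1-aligned); 14..16  -- tail padding (2B); sizeof = 16, alignof = 4
0..1  x  (1B, 1-aligned)
1..17  z  (16B, 1-aligned)
within Vec3: height at 8
1 + 8 = 9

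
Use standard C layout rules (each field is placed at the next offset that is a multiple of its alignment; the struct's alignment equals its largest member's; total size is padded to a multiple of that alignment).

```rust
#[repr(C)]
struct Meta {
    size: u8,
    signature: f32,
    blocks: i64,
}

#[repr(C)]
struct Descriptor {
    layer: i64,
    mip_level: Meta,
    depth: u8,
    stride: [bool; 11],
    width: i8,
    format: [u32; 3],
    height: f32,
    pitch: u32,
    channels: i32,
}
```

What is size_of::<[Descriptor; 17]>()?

Meta: 0..1  size  (1B, 1-aligned); 1..4  -- padding (3B); 4..8  signature  (4B, 4-aligned); 8..16  blocks  (8B, 8-aligned); sizeof = 16, alignof = 8
0..8  layer  (8B, 8-aligned)
8..24  mip_level  (16B, 8-aligned)
24..25  depth  (1B, 1-aligned)
25..36  stride  (11B, 1-aligned)
36..37  width  (1B, 1-aligned)
37..40  -- padding (3B)
40..52  format  (12B, 4-aligned)
52..56  height  (4B, 4-aligned)
56..60  pitch  (4B, 4-aligned)
60..64  channels  (4B, 4-aligned)
sizeof = 64, alignof = 8
array of 17: 17 × 64 = 1088

1088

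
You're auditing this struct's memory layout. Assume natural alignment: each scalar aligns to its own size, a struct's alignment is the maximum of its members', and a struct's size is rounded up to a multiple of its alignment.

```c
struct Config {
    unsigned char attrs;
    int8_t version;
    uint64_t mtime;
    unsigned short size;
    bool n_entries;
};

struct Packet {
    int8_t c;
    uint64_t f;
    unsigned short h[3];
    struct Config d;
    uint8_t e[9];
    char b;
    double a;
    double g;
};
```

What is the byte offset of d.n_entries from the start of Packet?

Config: @0: attrs [1B, align 1] → 1; @1: version [1B, align 1] → 2; +6 pad (align 8); @8: mtime [8B, align 8] → 16; @16: size [2B, align 2] → 18; @18: n_entries [1B, align 1] → 19; +5 tail pad (align 8); size 24, align 8
@0: c [1B, align 1] → 1
+7 pad (align 8)
@8: f [8B, align 8] → 16
@16: h [6B, align 2] → 22
+2 pad (align 8)
@24: d [24B, align 8] → 48
within Config: n_entries at 18
24 + 18 = 42

42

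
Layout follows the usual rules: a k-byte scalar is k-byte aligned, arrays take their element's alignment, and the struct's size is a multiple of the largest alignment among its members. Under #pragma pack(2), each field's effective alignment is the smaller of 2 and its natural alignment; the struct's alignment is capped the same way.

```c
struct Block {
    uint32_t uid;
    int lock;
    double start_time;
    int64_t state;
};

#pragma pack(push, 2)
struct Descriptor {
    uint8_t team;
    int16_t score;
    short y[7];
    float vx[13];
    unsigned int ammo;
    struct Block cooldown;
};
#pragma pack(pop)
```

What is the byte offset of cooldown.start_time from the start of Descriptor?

Block: 0..4  uid  (4B, 4-aligned); 4..8  lock  (4B, 4-aligned); 8..16  start_time  (8B, 8-aligned); 16..24  state  (8B, 8-aligned); sizeof = 24, alignof = 8
0..1  team  (1B, 1-aligned)
1..2  -- padding (1B)
2..4  score  (2B, 2-aligned)
4..18  y  (14B, 2-aligned)
18..70  vx  (52B, 2-aligned)
70..74  ammo  (4B, 2-aligned)
74..98  cooldown  (24B, 2-aligned)
within Block: start_time at 8
74 + 8 = 82

82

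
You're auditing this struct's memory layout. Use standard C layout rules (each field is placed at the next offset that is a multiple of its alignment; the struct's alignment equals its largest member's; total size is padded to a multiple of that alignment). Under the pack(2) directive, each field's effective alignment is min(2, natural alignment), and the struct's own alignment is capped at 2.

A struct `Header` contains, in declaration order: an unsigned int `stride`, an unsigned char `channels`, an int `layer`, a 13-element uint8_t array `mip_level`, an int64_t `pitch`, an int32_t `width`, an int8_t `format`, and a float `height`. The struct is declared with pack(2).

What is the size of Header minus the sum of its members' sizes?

@0: stride [4B, align 2] → 4
@4: channels [1B, align 1] → 5
+1 pad (align 2)
@6: layer [4B, align 2] → 10
@10: mip_level [13B, align 1] → 23
+1 pad (align 2)
@24: pitch [8B, align 2] → 32
@32: width [4B, align 2] → 36
@36: format [1B, align 1] → 37
+1 pad (align 2)
@38: height [4B, align 2] → 42
size 42, align 2
data bytes 39, size 42 → padding 3

3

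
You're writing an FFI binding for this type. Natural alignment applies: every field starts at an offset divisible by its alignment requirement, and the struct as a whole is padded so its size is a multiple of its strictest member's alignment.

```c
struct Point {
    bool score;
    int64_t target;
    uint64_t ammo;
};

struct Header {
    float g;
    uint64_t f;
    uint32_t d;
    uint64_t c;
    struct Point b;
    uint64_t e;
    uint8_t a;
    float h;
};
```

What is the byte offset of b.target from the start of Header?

Point: @0: score [1B, align 1] → 1; +7 pad (align 8); @8: target [8B, align 8] → 16; @16: ammo [8B, align 8] → 24; size 24, align 8
@0: g [4B, align 4] → 4
+4 pad (align 8)
@8: f [8B, align 8] → 16
@16: d [4B, align 4] → 20
+4 pad (align 8)
@24: c [8B, align 8] → 32
@32: b [24B, align 8] → 56
within Point: target at 8
32 + 8 = 40

40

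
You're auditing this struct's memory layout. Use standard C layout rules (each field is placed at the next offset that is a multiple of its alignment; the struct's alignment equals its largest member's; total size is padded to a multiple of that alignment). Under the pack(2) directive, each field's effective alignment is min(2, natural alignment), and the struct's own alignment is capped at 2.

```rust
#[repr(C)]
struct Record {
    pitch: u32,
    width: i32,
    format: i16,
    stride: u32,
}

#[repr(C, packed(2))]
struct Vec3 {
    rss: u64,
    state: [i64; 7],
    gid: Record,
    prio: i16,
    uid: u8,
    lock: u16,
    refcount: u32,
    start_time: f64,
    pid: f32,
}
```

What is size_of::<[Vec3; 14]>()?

1428

Record: 0..4  pitch  (4B, 4-aligned); 4..8  width  (4B, 4-aligned); 8..10  format  (2B, 2-aligned); 10..12  -- padding (2B); 12..16  stride  (4B, 4-aligned); sizeof = 16, alignof = 4
0..8  rss  (8B, 2-aligned)
8..64  state  (56B, 2-aligned)
64..80  gid  (16B, 2-aligned)
80..82  prio  (2B, 2-aligned)
82..83  uid  (1B, 1-aligned)
83..84  -- padding (1B)
84..86  lock  (2B, 2-aligned)
86..90  refcount  (4B, 2-aligned)
90..98  start_time  (8B, 2-aligned)
98..102  pid  (4B, 2-aligned)
sizeof = 102, alignof = 2
array of 14: 14 × 102 = 1428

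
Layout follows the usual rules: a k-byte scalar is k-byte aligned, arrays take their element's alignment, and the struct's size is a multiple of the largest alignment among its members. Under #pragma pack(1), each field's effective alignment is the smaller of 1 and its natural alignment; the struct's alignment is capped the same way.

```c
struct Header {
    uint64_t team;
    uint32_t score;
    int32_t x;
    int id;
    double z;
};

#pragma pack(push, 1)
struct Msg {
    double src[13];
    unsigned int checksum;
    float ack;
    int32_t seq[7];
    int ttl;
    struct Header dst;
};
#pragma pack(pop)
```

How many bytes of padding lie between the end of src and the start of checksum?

0

Header: @0: team [8B, align 8] → 8; @8: score [4B, align 4] → 12; @12: x [4B, align 4] → 16; @16: id [4B, align 4] → 20; +4 pad (align 8); @24: z [8B, align 8] → 32; size 32, align 8
@0: src [104B, align 1] → 104
@104: checksum [4B, align 1] → 108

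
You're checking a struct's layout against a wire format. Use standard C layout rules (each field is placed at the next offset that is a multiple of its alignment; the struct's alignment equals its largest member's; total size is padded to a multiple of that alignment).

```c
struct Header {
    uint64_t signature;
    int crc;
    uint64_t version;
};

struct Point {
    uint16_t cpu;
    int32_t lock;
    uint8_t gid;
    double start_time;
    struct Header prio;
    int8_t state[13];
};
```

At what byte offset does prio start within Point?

24

Header: signature at 0 (size 8, align 8) → ends 8; crc at 8 (size 4, align 4) → ends 12; pad 4 to align 8 for version; version at 16 (size 8, align 8) → ends 24; total 24 bytes, alignment 8
cpu at 0 (size 2, align 2) → ends 2
pad 2 to align 4 for lock
lock at 4 (size 4, align 4) → ends 8
gid at 8 (size 1, align 1) → ends 9
pad 7 to align 8 for start_time
start_time at 16 (size 8, align 8) → ends 24
prio at 24 (size 24, align 8) → ends 48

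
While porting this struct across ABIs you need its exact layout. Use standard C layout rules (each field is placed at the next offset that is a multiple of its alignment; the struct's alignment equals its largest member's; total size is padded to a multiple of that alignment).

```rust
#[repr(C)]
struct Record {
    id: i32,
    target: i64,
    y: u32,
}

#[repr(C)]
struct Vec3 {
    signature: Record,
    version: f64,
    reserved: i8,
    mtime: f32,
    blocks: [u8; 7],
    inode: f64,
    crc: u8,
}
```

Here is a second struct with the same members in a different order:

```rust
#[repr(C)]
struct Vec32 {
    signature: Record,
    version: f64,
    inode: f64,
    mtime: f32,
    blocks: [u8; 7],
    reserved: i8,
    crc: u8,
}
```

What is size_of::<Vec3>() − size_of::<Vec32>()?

Record: @0: id [4B, align 4] → 4; +4 pad (align 8); @8: target [8B, align 8] → 16; @16: y [4B, align 4] → 20; +4 tail pad (align 8); size 24, align 8
@0: signature [24B, align 8] → 24
@24: version [8B, align 8] → 32
@32: reserved [1B, align 1] → 33
+3 pad (align 4)
@36: mtime [4B, align 4] → 40
@40: blocks [7B, align 1] → 47
+1 pad (align 8)
@48: inode [8B, align 8] → 56
@56: crc [1B, align 1] → 57
+7 tail pad (align 8)
size 64, align 8
— Vec32 —
@0: signature [24B, align 8] → 24
@24: version [8B, align 8] → 32
@32: inode [8B, align 8] → 40
@40: mtime [4B, align 4] → 44
@44: blocks [7B, align 1] → 51
@51: reserved [1B, align 1] → 52
@52: crc [1B, align 1] → 53
+3 tail pad (align 8)
size 56, align 8
64 − 56 = 8

8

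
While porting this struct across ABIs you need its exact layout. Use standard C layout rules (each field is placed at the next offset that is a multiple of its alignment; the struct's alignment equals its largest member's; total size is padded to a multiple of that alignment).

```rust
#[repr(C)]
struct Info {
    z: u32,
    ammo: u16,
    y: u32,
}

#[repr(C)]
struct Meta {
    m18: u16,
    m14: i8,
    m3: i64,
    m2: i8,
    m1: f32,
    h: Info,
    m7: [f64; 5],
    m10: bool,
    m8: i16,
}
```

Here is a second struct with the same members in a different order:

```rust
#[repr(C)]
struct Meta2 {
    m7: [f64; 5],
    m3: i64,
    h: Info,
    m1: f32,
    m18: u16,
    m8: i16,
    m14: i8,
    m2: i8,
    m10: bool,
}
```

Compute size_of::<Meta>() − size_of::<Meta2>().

16

Info: @0: z [4B, align 4] → 4; @4: ammo [2B, align 2] → 6; +2 pad (align 4); @8: y [4B, align 4] → 12; size 12, align 4
@0: m18 [2B, align 2] → 2
@2: m14 [1B, align 1] → 3
+5 pad (align 8)
@8: m3 [8B, align 8] → 16
@16: m2 [1B, align 1] → 17
+3 pad (align 4)
@20: m1 [4B, align 4] → 24
@24: h [12B, align 4] → 36
+4 pad (align 8)
@40: m7 [40B, align 8] → 80
@80: m10 [1B, align 1] → 81
+1 pad (align 2)
@82: m8 [2B, align 2] → 84
+4 tail pad (align 8)
size 88, align 8
— Meta2 —
@0: m7 [40B, align 8] → 40
@40: m3 [8B, align 8] → 48
@48: h [12B, align 4] → 60
@60: m1 [4B, align 4] → 64
@64: m18 [2B, align 2] → 66
@66: m8 [2B, align 2] → 68
@68: m14 [1B, align 1] → 69
@69: m2 [1B, align 1] → 70
@70: m10 [1B, align 1] → 71
+1 tail pad (align 8)
size 72, align 8
88 − 72 = 16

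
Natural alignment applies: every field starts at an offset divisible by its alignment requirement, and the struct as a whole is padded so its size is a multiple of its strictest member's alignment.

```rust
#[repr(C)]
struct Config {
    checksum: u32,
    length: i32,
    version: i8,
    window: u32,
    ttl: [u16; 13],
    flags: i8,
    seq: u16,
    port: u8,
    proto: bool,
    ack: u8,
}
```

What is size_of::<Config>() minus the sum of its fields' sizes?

7

checksum at 0 (size 4, align 4) → ends 4
length at 4 (size 4, align 4) → ends 8
version at 8 (size 1, align 1) → ends 9
pad 3 to align 4 for window
window at 12 (size 4, align 4) → ends 16
ttl at 16 (size 26, align 2) → ends 42
flags at 42 (size 1, align 1) → ends 43
pad 1 to align 2 for seq
seq at 44 (size 2, align 2) → ends 46
port at 46 (size 1, align 1) → ends 47
proto at 47 (size 1, align 1) → ends 48
ack at 48 (size 1, align 1) → ends 49
tail pad 3 to reach multiple of 4
total 52 bytes, alignment 4
data bytes 45, size 52 → padding 7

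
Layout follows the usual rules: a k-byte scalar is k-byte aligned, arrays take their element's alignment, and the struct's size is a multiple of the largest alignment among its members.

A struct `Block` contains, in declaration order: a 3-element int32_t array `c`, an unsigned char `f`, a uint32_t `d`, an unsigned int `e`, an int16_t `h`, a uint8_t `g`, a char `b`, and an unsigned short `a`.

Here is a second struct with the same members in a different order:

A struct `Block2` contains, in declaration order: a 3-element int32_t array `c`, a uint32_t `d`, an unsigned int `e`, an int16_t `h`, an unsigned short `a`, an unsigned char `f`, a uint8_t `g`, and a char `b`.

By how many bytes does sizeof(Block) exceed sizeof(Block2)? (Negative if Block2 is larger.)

4

@0: c [12B, align 4] → 12
@12: f [1B, align 1] → 13
+3 pad (align 4)
@16: d [4B, align 4] → 20
@20: e [4B, align 4] → 24
@24: h [2B, align 2] → 26
@26: g [1B, align 1] → 27
@27: b [1B, align 1] → 28
@28: a [2B, align 2] → 30
+2 tail pad (align 4)
size 32, align 4
— Block2 —
@0: c [12B, align 4] → 12
@12: d [4B, align 4] → 16
@16: e [4B, align 4] → 20
@20: h [2B, align 2] → 22
@22: a [2B, align 2] → 24
@24: f [1B, align 1] → 25
@25: g [1B, align 1] → 26
@26: b [1B, align 1] → 27
+1 tail pad (align 4)
size 28, align 4
32 − 28 = 4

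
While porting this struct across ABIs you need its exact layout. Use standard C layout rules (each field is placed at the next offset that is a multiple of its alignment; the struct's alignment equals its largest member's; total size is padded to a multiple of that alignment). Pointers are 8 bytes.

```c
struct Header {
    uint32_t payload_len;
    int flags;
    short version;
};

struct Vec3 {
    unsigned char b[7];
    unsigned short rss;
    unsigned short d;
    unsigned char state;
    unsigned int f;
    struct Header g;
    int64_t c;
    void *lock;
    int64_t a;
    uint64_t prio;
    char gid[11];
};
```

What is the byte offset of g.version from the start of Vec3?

Header: @0: payload_len [4B, align 4] → 4; @4: flags [4B, align 4] → 8; @8: version [2B, align 2] → 10; +2 tail pad (align 4); size 12, align 4
@0: b [7B, align 1] → 7
+1 pad (align 2)
@8: rss [2B, align 2] → 10
@10: d [2B, align 2] → 12
@12: state [1B, align 1] → 13
+3 pad (align 4)
@16: f [4B, align 4] → 20
@20: g [12B, align 4] → 32
within Header: version at 8
20 + 8 = 28

28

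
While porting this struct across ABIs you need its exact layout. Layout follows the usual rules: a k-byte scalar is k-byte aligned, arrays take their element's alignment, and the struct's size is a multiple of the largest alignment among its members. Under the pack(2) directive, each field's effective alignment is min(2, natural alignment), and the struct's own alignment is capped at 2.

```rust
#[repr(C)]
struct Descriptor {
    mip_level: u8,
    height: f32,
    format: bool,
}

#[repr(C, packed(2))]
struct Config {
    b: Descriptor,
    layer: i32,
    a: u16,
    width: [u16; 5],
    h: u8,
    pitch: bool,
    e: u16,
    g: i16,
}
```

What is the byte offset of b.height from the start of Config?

4

Descriptor: @0: mip_level [1B, align 1] → 1; +3 pad (align 4); @4: height [4B, align 4] → 8; @8: format [1B, align 1] → 9; +3 tail pad (align 4); size 12, align 4
@0: b [12B, align 2] → 12
within Descriptor: height at 4
0 + 4 = 4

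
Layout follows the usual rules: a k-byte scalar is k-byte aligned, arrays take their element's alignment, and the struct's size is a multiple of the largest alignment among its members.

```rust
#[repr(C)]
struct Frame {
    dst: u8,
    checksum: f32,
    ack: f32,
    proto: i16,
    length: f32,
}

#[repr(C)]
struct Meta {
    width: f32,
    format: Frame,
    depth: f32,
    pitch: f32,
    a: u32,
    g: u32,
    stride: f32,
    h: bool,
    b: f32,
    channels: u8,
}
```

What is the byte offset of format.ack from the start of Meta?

Frame: 0..1  dst  (1B, 1-aligned); 1..4  -- padding (3B); 4..8  checksum  (4B, 4-aligned); 8..12  ack  (4B, 4-aligned); 12..14  proto  (2B, 2-aligned); 14..16  -- padding (2B); 16..20  length  (4B, 4-aligned); sizeof = 20, alignof = 4
0..4  width  (4B, 4-aligned)
4..24  format  (20B, 4-aligned)
within Frame: ack at 8
4 + 8 = 12

12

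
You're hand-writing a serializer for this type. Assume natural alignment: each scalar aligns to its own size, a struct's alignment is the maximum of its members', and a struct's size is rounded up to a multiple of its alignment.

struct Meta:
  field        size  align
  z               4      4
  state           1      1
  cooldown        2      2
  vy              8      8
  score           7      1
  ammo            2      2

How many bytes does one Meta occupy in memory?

32 bytes

z at 0 (size 4, align 4) → ends 4
state at 4 (size 1, align 1) → ends 5
pad 1 to align 2 for cooldown
cooldown at 6 (size 2, align 2) → ends 8
vy at 8 (size 8, align 8) → ends 16
score at 16 (size 7, align 1) → ends 23
pad 1 to align 2 for ammo
ammo at 24 (size 2, align 2) → ends 26
tail pad 6 to reach multiple of 8
total 32 bytes, alignment 8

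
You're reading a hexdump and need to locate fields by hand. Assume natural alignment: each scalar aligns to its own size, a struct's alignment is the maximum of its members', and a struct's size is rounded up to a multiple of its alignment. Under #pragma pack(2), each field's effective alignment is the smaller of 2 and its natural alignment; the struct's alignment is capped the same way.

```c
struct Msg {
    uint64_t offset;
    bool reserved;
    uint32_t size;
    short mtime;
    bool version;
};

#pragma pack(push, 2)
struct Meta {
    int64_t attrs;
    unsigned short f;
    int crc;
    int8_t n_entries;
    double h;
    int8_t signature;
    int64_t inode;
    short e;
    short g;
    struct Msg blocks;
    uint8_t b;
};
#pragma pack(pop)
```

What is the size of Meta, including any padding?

Msg: 0..8  offset  (8B, 8-aligned); 8..9  reserved  (1B, 1-aligned); 9..12  -- padding (3B); 12..16  size  (4B, 4-aligned); 16..18  mtime  (2B, 2-aligned); 18..19  version  (1B, 1-aligned); 19..24  -- tail padding (5B); sizeof = 24, alignof = 8
0..8  attrs  (8B, 2-aligned)
8..10  f  (2B, 2-aligned)
10..14  crc  (4B, 2-aligned)
14..15  n_entries  (1B, 1-aligned)
15..16  -- padding (1B)
16..24  h  (8B, 2-aligned)
24..25  signature  (1B, 1-aligned)
25..26  -- padding (1B)
26..34  inode  (8B, 2-aligned)
34..36  e  (2B, 2-aligned)
36..38  g  (2B, 2-aligned)
38..62  blocks  (24B, 2-aligned)
62..63  b  (1B, 1-aligned)
63..64  -- tail padding (1B)
sizeof = 64, alignof = 2

64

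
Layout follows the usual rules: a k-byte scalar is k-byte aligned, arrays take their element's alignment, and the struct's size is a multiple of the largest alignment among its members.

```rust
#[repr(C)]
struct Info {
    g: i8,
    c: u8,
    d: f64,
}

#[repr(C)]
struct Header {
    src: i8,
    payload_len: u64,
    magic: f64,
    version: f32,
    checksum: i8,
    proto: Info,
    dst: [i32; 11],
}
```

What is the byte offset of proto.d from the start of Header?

Info: g at 0 (size 1, align 1) → ends 1; c at 1 (size 1, align 1) → ends 2; pad 6 to align 8 for d; d at 8 (size 8, align 8) → ends 16; total 16 bytes, alignment 8
src at 0 (size 1, align 1) → ends 1
pad 7 to align 8 for payload_len
payload_len at 8 (size 8, align 8) → ends 16
magic at 16 (size 8, align 8) → ends 24
version at 24 (size 4, align 4) → ends 28
checksum at 28 (size 1, align 1) → ends 29
pad 3 to align 8 for proto
proto at 32 (size 16, align 8) → ends 48
within Info: d at 8
32 + 8 = 40

40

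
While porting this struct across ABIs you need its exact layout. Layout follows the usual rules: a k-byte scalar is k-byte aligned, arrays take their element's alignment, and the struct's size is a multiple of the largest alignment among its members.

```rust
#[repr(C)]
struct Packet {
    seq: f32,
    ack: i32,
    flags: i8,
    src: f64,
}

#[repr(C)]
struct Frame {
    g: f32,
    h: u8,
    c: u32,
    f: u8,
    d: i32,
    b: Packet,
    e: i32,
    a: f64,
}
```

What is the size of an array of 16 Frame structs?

Packet: 0..4  seq  (4B, 4-aligned); 4..8  ack  (4B, 4-aligned); 8..9  flags  (1B, 1-aligned); 9..16  -- padding (7B); 16..24  src  (8B, 8-aligned); sizeof = 24, alignof = 8
0..4  g  (4B, 4-aligned)
4..5  h  (1B, 1-aligned)
5..8  -- padding (3B)
8..12  c  (4B, 4-aligned)
12..13  f  (1B, 1-aligned)
13..16  -- padding (3B)
16..20  d  (4B, 4-aligned)
20..24  -- padding (4B)
24..48  b  (24B, 8-aligned)
48..52  e  (4B, 4-aligned)
52..56  -- padding (4B)
56..64  a  (8B, 8-aligned)
sizeof = 64, alignof = 8
array of 16: 16 × 64 = 1024

1024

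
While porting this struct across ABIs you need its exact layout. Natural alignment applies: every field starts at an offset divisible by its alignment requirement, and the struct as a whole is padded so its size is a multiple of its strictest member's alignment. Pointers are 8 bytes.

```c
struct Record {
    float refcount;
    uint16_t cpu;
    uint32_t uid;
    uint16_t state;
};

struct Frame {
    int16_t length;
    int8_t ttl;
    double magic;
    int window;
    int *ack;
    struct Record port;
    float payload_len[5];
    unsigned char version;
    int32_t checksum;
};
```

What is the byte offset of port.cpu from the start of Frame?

Record: 0..4  refcount  (4B, 4-aligned); 4..6  cpu  (2B, 2-aligned); 6..8  -- padding (2B); 8..12  uid  (4B, 4-aligned); 12..14  state  (2B, 2-aligned); 14..16  -- tail padding (2B); sizeof = 16, alignof = 4
0..2  length  (2B, 2-aligned)
2..3  ttl  (1B, 1-aligned)
3..8  -- padding (5B)
8..16  magic  (8B, 8-aligned)
16..20  window  (4B, 4-aligned)
20..24  -- padding (4B)
24..32  ack  (8B, 8-aligned)
32..48  port  (16B, 4-aligned)
within Record: cpu at 4
32 + 4 = 36

36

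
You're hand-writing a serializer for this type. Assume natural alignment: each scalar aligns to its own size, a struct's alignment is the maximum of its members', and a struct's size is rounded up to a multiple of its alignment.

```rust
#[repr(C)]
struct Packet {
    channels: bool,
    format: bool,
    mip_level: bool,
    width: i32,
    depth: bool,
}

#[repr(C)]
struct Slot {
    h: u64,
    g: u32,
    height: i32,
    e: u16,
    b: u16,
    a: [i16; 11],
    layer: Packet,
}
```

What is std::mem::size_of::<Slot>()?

Packet: @0: channels [1B, align 1] → 1; @1: format [1B, align 1] → 2; @2: mip_level [1B, align 1] → 3; +1 pad (align 4); @4: width [4B, align 4] → 8; @8: depth [1B, align 1] → 9; +3 tail pad (align 4); size 12, align 4
@0: h [8B, align 8] → 8
@8: g [4B, align 4] → 12
@12: height [4B, align 4] → 16
@16: e [2B, align 2] → 18
@18: b [2B, align 2] → 20
@20: a [22B, align 2] → 42
+2 pad (align 4)
@44: layer [12B, align 4] → 56
size 56, align 8

56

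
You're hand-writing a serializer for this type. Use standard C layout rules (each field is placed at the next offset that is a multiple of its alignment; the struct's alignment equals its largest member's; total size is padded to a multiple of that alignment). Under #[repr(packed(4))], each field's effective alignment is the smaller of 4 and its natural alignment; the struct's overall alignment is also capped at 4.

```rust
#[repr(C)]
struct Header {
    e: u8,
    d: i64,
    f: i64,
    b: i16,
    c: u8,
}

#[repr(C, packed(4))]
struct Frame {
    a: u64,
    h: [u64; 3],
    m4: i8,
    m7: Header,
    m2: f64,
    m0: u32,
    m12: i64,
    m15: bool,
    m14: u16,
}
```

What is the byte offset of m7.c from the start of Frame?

Header: 0..1  e  (1B, 1-aligned); 1..8  -- padding (7B); 8..16  d  (8B, 8-aligned); 16..24  f  (8B, 8-aligned); 24..26  b  (2B, 2-aligned); 26..27  c  (1B, 1-aligned); 27..32  -- tail padding (5B); sizeof = 32, alignof = 8
0..8  a  (8B, 4-aligned)
8..32  h  (24B, 4-aligned)
32..33  m4  (1B, 1-aligned)
33..36  -- padding (3B)
36..68  m7  (32B, 4-aligned)
within Header: c at 26
36 + 26 = 62

62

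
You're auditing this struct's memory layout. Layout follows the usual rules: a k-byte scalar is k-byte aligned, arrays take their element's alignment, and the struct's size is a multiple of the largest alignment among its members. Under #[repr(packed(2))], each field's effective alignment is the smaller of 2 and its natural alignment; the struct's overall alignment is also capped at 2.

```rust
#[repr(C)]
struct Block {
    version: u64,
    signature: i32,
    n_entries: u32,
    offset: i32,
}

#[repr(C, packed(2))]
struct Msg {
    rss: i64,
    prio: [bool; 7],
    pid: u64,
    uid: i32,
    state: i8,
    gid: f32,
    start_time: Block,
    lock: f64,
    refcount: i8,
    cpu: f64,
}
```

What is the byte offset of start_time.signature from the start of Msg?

42

Block: @0: version [8B, align 8] → 8; @8: signature [4B, align 4] → 12; @12: n_entries [4B, align 4] → 16; @16: offset [4B, align 4] → 20; +4 tail pad (align 8); size 24, align 8
@0: rss [8B, align 2] → 8
@8: prio [7B, align 1] → 15
+1 pad (align 2)
@16: pid [8B, align 2] → 24
@24: uid [4B, align 2] → 28
@28: state [1B, align 1] → 29
+1 pad (align 2)
@30: gid [4B, align 2] → 34
@34: start_time [24B, align 2] → 58
within Block: signature at 8
34 + 8 = 42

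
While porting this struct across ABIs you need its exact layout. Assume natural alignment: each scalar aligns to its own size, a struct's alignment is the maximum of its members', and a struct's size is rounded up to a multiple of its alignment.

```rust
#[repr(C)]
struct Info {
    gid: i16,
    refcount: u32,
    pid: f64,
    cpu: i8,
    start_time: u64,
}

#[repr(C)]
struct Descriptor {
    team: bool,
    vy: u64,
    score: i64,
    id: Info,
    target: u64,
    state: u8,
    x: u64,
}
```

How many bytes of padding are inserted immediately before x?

Info: gid at 0 (size 2, align 2) → ends 2; pad 2 to align 4 for refcount; refcount at 4 (size 4, align 4) → ends 8; pid at 8 (size 8, align 8) → ends 16; cpu at 16 (size 1, align 1) → ends 17; pad 7 to align 8 for start_time; start_time at 24 (size 8, align 8) → ends 32; total 32 bytes, alignment 8
team at 0 (size 1, align 1) → ends 1
pad 7 to align 8 for vy
vy at 8 (size 8, align 8) → ends 16
score at 16 (size 8, align 8) → ends 24
id at 24 (size 32, align 8) → ends 56
target at 56 (size 8, align 8) → ends 64
state at 64 (size 1, align 1) → ends 65
pad 7 to align 8 for x
x at 72 (size 8, align 8) → ends 80

7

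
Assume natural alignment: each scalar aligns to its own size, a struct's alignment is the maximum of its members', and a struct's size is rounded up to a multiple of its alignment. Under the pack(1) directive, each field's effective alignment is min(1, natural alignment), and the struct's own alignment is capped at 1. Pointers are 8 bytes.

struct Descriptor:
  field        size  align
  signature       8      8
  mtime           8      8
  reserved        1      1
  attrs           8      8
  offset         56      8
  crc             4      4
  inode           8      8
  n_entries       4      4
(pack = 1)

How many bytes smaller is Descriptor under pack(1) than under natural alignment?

15

natural layout:
  0..8  signature  (8B, 8-aligned)
  8..16  mtime  (8B, 8-aligned)
  16..17  reserved  (1B, 1-aligned)
  17..24  -- padding (7B)
  24..32  attrs  (8B, 8-aligned)
  32..88  offset  (56B, 8-aligned)
  88..92  crc  (4B, 4-aligned)
  92..96  -- padding (4B)
  96..104  inode  (8B, 8-aligned)
  104..108  n_entries  (4B, 4-aligned)
  108..112  -- tail padding (4B)
  sizeof = 112, alignof = 8
packed(1) layout:
  0..8  signature  (8B, 1-aligned)
  8..16  mtime  (8B, 1-aligned)
  16..17  reserved  (1B, 1-aligned)
  17..25  attrs  (8B, 1-aligned)
  25..81  offset  (56B, 1-aligned)
  81..85  crc  (4B, 1-aligned)
  85..93  inode  (8B, 1-aligned)
  93..97  n_entries  (4B, 1-aligned)
  sizeof = 97, alignof = 1
112 − 97 = 15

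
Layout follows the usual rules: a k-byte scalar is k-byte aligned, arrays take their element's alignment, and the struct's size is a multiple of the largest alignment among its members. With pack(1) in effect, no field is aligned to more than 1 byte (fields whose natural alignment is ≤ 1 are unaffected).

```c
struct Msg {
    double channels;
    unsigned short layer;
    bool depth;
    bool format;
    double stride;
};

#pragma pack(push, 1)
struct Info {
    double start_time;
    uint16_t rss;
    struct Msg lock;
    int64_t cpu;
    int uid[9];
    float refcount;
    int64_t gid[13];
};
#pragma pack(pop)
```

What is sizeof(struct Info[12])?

Msg: @0: channels [8B, align 8] → 8; @8: layer [2B, align 2] → 10; @10: depth [1B, align 1] → 11; @11: format [1B, align 1] → 12; +4 pad (align 8); @16: stride [8B, align 8] → 24; size 24, align 8
@0: start_time [8B, align 1] → 8
@8: rss [2B, align 1] → 10
@10: lock [24B, align 1] → 34
@34: cpu [8B, align 1] → 42
@42: uid [36B, align 1] → 78
@78: refcount [4B, align 1] → 82
@82: gid [104B, align 1] → 186
size 186, align 1
array of 12: 12 × 186 = 2232

2232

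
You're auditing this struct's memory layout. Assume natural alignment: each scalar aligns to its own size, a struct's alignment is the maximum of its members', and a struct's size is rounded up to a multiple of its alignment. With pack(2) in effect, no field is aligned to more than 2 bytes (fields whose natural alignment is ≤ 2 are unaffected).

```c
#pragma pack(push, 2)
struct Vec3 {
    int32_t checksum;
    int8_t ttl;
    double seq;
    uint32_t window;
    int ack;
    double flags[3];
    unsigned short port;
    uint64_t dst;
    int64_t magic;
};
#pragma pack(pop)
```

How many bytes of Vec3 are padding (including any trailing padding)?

checksum at 0 (size 4, align 2) → ends 4
ttl at 4 (size 1, align 1) → ends 5
pad 1 to align 2 for seq
seq at 6 (size 8, align 2) → ends 14
window at 14 (size 4, align 2) → ends 18
ack at 18 (size 4, align 2) → ends 22
flags at 22 (size 24, align 2) → ends 46
port at 46 (size 2, align 2) → ends 48
dst at 48 (size 8, align 2) → ends 56
magic at 56 (size 8, align 2) → ends 64
total 64 bytes, alignment 2
data bytes 63, size 64 → padding 1

1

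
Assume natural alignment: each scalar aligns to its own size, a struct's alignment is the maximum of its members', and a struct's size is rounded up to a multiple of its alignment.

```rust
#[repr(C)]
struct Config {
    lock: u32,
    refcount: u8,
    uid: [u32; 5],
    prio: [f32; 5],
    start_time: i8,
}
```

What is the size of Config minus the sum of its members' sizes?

6

0..4  lock  (4B, 4-aligned)
4..5  refcount  (1B, 1-aligned)
5..8  -- padding (3B)
8..28  uid  (20B, 4-aligned)
28..48  prio  (20B, 4-aligned)
48..49  start_time  (1B, 1-aligned)
49..52  -- tail padding (3B)
sizeof = 52, alignof = 4
data bytes 46, size 52 → padding 6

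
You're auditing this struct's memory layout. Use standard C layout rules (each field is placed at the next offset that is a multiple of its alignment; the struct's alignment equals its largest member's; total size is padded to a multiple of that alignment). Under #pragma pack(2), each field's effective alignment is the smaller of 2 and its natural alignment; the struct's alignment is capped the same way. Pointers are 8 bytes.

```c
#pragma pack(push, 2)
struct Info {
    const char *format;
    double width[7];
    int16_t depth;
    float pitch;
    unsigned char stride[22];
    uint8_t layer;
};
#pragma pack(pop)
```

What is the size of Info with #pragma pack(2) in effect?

@0: format [8B, align 2] → 8
@8: width [56B, align 2] → 64
@64: depth [2B, align 2] → 66
@66: pitch [4B, align 2] → 70
@70: stride [22B, align 1] → 92
@92: layer [1B, align 1] → 93
+1 tail pad (align 2)
size 94, align 2

94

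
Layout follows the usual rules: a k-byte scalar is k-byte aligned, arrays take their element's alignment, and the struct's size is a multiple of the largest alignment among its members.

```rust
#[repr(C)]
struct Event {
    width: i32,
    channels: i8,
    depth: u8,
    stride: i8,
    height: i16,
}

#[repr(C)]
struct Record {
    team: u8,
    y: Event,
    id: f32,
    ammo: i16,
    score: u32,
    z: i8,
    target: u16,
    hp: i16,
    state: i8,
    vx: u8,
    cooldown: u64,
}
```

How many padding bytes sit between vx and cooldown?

4

Event: width at 0 (size 4, align 4) → ends 4; channels at 4 (size 1, align 1) → ends 5; depth at 5 (size 1, align 1) → ends 6; stride at 6 (size 1, align 1) → ends 7; pad 1 to align 2 for height; height at 8 (size 2, align 2) → ends 10; tail pad 2 to reach multiple of 4; total 12 bytes, alignment 4
team at 0 (size 1, align 1) → ends 1
pad 3 to align 4 for y
y at 4 (size 12, align 4) → ends 16
id at 16 (size 4, align 4) → ends 20
ammo at 20 (size 2, align 2) → ends 22
pad 2 to align 4 for score
score at 24 (size 4, align 4) → ends 28
z at 28 (size 1, align 1) → ends 29
pad 1 to align 2 for target
target at 30 (size 2, align 2) → ends 32
hp at 32 (size 2, align 2) → ends 34
state at 34 (size 1, align 1) → ends 35
vx at 35 (size 1, align 1) → ends 36
pad 4 to align 8 for cooldown
cooldown at 40 (size 8, align 8) → ends 48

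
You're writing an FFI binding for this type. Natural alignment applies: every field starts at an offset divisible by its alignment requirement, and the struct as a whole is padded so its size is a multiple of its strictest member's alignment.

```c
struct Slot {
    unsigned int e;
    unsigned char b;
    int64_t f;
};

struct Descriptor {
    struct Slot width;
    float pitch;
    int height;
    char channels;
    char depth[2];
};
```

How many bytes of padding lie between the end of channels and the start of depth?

0

Slot: @0: e [4B, align 4] → 4; @4: b [1B, align 1] → 5; +3 pad (align 8); @8: f [8B, align 8] → 16; size 16, align 8
@0: width [16B, align 8] → 16
@16: pitch [4B, align 4] → 20
@20: height [4B, align 4] → 24
@24: channels [1B, align 1] → 25
@25: depth [2B, align 1] → 27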